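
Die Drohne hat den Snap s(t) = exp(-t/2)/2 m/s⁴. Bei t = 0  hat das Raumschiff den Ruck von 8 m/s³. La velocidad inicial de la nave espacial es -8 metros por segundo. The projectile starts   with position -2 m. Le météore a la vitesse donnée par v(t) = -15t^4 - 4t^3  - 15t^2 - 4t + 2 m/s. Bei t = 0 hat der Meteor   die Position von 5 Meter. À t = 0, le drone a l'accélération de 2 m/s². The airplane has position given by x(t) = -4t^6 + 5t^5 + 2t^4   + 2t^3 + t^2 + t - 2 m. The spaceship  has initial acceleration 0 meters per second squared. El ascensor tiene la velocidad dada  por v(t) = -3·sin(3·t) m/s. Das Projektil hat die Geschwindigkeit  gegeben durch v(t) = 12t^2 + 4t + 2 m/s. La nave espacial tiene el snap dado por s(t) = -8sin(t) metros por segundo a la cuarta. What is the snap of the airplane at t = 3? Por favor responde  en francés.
En partant de la position x(t) = -4·t^6 + 5·t^5 + 2·t^4 + 2·t^3 + t^2 + t - 2, nous prenons 4 dérivées. En prenant d/dt de x(t), nous trouvons v(t) = -24·t^5 + 25·t^4 + 8·t^3 + 6·t^2 + 2·t + 1. En dérivant la vitesse, nous obtenons l'accélération: a(t) = -120·t^4 + 100·t^3 + 24·t^2 + 12·t + 2. En prenant d/dt de a(t), nous trouvons j(t) = -480·t^3 + 300·t^2 + 48·t + 12. En dérivant le jerk, nous obtenons le snap: s(t) = -1440·t^2 + 600·t + 48. De l'équation du snap s(t) = -1440·t^2 + 600·t + 48, nous substituons t = 3 pour obtenir s = -11112.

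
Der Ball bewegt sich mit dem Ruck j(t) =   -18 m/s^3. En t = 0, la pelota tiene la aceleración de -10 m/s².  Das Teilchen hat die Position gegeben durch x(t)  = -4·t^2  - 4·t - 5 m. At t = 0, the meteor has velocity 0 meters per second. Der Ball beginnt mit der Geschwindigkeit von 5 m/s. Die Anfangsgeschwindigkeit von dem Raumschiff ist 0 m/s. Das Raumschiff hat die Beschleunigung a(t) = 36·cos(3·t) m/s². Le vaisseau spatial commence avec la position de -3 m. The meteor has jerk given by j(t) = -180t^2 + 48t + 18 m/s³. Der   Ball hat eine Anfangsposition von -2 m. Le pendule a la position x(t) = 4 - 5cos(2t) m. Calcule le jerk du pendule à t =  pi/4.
Pour résoudre ceci, nous devons prendre 3 dérivées de notre équation de la position x(t) = 4 - 5·cos(2·t). La dérivée de la position donne la vitesse: v(t) = 10·sin(2·t). En dérivant la vitesse, nous obtenons l'accélération: a(t) = 20·cos(2·t). La dérivée de l'accélération donne le jerk: j(t) = -40·sin(2·t). De l'équation du jerk j(t) = -40·sin(2·t), nous substituons t = pi/4 pour obtenir j = -40.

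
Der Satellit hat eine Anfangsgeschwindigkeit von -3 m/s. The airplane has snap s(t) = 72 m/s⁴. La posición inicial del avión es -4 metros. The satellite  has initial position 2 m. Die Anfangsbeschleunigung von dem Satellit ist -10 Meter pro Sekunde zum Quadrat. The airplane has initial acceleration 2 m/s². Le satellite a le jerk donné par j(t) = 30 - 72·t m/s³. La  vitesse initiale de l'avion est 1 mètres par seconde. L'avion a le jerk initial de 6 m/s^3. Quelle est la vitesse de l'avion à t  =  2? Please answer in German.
Wir müssen die Stammfunktion unserer Gleichung für den Snap s(t) = 72 3-mal finden. Durch Integration von dem Snap und Verwendung der Anfangsbedingung j(0) = 6, erhalten wir j(t) = 72·t + 6. Mit ∫j(t)dt und Anwendung von a(0) = 2, finden wir a(t) = 36·t^2 + 6·t + 2. Mit ∫a(t)dt und Anwendung von v(0) = 1, finden wir v(t) = 12·t^3 + 3·t^2 + 2·t + 1. Mit v(t) = 12·t^3 + 3·t^2 + 2·t + 1 und Einsetzen von t = 2, finden wir v = 113.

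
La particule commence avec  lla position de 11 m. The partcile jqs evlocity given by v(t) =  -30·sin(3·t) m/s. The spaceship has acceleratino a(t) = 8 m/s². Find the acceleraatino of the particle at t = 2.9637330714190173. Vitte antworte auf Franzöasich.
Pour résoudre ceci, nous devons prendre 1 dérivée de notre équation de la vitesse v(t) = -30·sin(3·t). La dérivée de la vitesse donne l'accélération: a(t) = -90·cos(3·t). De l'équation de l'accélération a(t) = -90·cos(3·t), nous substituons t = 2.9637330714190173 pour obtenir a = 77.4893136178489.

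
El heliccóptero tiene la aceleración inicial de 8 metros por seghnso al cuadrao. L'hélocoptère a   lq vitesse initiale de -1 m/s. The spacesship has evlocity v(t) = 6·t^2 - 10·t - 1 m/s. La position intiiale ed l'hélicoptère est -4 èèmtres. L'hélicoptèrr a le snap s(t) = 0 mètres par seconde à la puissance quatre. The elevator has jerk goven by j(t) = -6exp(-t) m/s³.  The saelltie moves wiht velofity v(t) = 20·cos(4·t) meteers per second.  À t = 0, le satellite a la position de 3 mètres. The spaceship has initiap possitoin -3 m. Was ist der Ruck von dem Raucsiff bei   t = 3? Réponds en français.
En partant de la vitesse v(t) = 6·t^2 - 10·t - 1, nous prenons 2 dérivées. La dérivée de la vitesse donne l'accélération: a(t) = 12·t - 10. En prenant d/dt de a(t), nous trouvons j(t) = 12. De l'équation du jerk j(t) = 12, nous substituons t = 3 pour obtenir j = 12.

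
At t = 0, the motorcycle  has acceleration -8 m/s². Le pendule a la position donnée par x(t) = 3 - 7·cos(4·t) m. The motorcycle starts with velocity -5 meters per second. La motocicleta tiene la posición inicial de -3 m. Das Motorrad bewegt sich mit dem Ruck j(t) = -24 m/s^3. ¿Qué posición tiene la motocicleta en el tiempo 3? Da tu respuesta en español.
Debemos encontrar la integral de nuestra ecuación de la sacudida j(t) = -24 3 veces. La antiderivada de la sacudida, con a(0) = -8, da la aceleración: a(t) = -24·t - 8. Tomando ∫a(t)dt y aplicando v(0) = -5, encontramos v(t) = -12·t^2 - 8·t - 5. Tomando ∫v(t)dt y aplicando x(0) = -3, encontramos x(t) = -4·t^3 - 4·t^2 - 5·t - 3. Usando x(t) = -4·t^3 - 4·t^2 - 5·t - 3 y sustituyendo t = 3, encontramos x = -162.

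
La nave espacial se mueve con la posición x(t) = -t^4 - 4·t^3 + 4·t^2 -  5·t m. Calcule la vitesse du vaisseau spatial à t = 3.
Pour résoudre ceci, nous devons prendre 1 dérivée de notre équation de la position x(t) = -t^4 - 4·t^3 + 4·t^2 - 5·t. La dérivée de la position donne la vitesse: v(t) = -4·t^3 - 12·t^2 + 8·t - 5. En utilisant v(t) = -4·t^3 - 12·t^2 + 8·t - 5 et en substituant t = 3, nous trouvons v = -197.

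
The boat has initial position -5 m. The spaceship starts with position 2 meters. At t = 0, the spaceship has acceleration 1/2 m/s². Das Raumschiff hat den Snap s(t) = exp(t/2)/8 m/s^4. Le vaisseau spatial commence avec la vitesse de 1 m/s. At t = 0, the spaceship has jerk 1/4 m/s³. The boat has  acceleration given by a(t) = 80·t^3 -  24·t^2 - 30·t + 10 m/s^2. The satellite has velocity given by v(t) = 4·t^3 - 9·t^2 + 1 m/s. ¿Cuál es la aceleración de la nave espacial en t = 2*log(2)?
Necesitamos integrar nuestra ecuación del snap s(t) = exp(t/2)/8 2 veces. La integral del snap, con j(0) = 1/4, da la sacudida: j(t) = exp(t/2)/4. La antiderivada de la sacudida, con a(0) = 1/2, da la aceleración: a(t) = exp(t/2)/2. Tenemos la aceleración a(t) = exp(t/2)/2. Sustituyendo t = 2*log(2): a(2*log(2)) = 1.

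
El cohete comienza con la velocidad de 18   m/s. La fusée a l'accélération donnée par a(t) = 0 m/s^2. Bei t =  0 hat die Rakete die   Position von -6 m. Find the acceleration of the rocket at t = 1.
From the given acceleration equation a(t) = 0, we substitute t = 1 to get a = 0.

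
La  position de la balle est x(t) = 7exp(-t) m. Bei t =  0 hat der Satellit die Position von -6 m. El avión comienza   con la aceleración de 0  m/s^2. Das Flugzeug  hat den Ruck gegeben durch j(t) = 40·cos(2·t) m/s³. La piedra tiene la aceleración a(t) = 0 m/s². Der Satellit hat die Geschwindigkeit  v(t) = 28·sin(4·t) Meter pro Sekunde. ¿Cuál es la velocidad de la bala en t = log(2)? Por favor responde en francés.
Pour résoudre ceci, nous devons prendre 1 dérivée de notre équation de la position x(t) = 7·exp(-t). En prenant d/dt de x(t), nous trouvons v(t) = -7·exp(-t). En utilisant v(t) = -7·exp(-t) et en substituant t = log(2), nous trouvons v = -7/2.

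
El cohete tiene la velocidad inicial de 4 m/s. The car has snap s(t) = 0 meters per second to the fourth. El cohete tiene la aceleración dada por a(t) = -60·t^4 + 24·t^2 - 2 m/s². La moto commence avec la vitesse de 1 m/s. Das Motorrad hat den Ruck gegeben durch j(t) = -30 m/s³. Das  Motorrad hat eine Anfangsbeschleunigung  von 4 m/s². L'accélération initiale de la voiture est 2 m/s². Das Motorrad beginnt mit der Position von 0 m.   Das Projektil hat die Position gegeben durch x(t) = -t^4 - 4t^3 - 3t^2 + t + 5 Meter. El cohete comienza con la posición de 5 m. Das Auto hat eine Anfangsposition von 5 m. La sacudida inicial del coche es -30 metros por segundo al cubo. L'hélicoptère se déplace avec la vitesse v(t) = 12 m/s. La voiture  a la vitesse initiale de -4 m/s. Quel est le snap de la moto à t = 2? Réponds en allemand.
Um dies zu lösen, müssen wir 1 Ableitung unserer Gleichung für den Ruck j(t) = -30 nehmen. Mit d/dt von j(t) finden wir s(t) = 0. Mit s(t) = 0 und Einsetzen von t = 2, finden wir s = 0.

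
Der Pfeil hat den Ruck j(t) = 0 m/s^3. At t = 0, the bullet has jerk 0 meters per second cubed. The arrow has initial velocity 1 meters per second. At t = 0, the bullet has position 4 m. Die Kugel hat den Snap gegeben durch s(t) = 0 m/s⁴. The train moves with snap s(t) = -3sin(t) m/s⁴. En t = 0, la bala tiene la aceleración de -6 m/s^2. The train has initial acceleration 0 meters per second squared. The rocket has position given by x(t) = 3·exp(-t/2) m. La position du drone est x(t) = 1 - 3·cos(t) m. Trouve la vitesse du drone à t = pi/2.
Nous devons dériver notre équation de la position x(t) = 1 - 3·cos(t) 1 fois. En dérivant la position, nous obtenons la vitesse: v(t) = 3·sin(t). Nous avons la vitesse v(t) = 3·sin(t). En substituant t = pi/2: v(pi/2) = 3.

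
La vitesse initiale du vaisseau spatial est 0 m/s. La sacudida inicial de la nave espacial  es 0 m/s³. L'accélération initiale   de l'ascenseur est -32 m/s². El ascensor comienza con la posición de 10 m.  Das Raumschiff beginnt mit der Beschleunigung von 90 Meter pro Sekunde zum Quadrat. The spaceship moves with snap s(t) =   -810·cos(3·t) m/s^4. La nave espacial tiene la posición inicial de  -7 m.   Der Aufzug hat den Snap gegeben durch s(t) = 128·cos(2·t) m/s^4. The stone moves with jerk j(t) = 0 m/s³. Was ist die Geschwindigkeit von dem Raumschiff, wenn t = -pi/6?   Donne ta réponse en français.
Pour résoudre ceci, nous devons prendre 3 primitives de notre équation du snap s(t) = -810·cos(3·t). En intégrant le snap et en utilisant la condition initiale j(0) = 0, nous obtenons j(t) = -270·sin(3·t). En prenant ∫j(t)dt et en appliquant a(0) = 90, nous trouvons a(t) = 90·cos(3·t). L'intégrale de l'accélération, avec v(0) = 0, donne la vitesse: v(t) = 30·sin(3·t). En utilisant v(t) = 30·sin(3·t) et en substituant t = -pi/6, nous trouvons v = -30.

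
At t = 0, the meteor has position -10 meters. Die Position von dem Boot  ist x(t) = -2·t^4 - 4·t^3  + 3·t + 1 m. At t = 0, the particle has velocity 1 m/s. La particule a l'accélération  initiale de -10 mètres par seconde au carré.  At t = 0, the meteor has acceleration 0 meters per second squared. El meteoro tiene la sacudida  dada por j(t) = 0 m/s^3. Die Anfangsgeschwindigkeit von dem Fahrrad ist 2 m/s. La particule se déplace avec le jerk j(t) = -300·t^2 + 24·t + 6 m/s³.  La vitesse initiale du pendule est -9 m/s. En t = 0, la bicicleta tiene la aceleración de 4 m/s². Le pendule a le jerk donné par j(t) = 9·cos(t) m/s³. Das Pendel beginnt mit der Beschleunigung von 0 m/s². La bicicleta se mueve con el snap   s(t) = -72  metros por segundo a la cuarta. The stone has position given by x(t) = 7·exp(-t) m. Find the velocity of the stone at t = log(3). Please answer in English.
Starting from position x(t) = 7·exp(-t), we take 1 derivative. The derivative of position gives velocity: v(t) = -7·exp(-t). From the given velocity equation v(t) = -7·exp(-t), we substitute t = log(3) to get v = -7/3.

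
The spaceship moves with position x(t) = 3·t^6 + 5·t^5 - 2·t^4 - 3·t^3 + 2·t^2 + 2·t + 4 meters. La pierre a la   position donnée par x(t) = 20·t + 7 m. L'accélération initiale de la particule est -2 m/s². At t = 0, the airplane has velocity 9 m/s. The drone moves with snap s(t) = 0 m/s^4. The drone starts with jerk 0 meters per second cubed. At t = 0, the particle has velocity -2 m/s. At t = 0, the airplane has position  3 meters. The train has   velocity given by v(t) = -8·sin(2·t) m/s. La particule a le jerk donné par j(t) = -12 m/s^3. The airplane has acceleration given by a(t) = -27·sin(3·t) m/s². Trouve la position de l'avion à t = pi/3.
Pour résoudre ceci, nous devons prendre 2 intégrales de notre équation de l'accélération a(t) = -27·sin(3·t). En prenant ∫a(t)dt et en appliquant v(0) = 9, nous trouvons v(t) = 9·cos(3·t). L'intégrale de la vitesse est la position. En utilisant x(0) = 3, nous obtenons x(t) = 3·sin(3·t) + 3. En utilisant x(t) = 3·sin(3·t) + 3 et en substituant t = pi/3, nous trouvons x = 3.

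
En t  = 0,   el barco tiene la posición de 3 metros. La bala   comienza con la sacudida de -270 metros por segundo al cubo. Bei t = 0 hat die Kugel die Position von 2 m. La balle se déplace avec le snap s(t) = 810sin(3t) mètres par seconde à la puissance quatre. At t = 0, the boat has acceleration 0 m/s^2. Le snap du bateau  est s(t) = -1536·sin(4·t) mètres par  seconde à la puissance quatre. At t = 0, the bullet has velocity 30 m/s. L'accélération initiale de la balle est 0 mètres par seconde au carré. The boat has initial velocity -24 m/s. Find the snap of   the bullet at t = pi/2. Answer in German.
Mit s(t) = 810·sin(3·t) und Einsetzen von t = pi/2, finden wir s = -810.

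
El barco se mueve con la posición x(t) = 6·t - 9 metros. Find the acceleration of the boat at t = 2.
We must differentiate our position equation x(t) = 6·t - 9 2 times. Differentiating position, we get velocity: v(t) = 6. The derivative of velocity gives acceleration: a(t) = 0. Using a(t) = 0 and substituting t = 2, we find a = 0.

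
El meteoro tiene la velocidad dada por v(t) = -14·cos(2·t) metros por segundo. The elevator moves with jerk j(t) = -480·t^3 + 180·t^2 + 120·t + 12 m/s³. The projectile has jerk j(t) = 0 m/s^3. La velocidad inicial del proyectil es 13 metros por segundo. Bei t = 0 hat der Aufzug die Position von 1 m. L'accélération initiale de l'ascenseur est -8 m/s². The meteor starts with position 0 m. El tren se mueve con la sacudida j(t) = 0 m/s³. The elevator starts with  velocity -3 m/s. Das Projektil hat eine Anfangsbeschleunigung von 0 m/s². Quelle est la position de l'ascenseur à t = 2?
Pour résoudre ceci, nous devons prendre 3 intégrales de notre équation du jerk j(t) = -480·t^3 + 180·t^2 + 120·t + 12. L'intégrale du jerk, avec a(0) = -8, donne l'accélération: a(t) = -120·t^4 + 60·t^3 + 60·t^2 + 12·t - 8. L'intégrale de l'accélération, avec v(0) = -3, donne la vitesse: v(t) = -24·t^5 + 15·t^4 + 20·t^3 + 6·t^2 - 8·t - 3. En prenant ∫v(t)dt et en appliquant x(0) = 1, nous trouvons x(t) = -4·t^6 + 3·t^5 + 5·t^4 + 2·t^3 - 4·t^2 - 3·t + 1. En utilisant x(t) = -4·t^6 + 3·t^5 + 5·t^4 + 2·t^3 - 4·t^2 - 3·t + 1 et en substituant t = 2, nous trouvons x = -85.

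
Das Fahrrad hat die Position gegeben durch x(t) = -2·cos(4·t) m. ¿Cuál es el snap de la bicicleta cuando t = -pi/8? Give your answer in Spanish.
Partiendo de la posición x(t) = -2·cos(4·t), tomamos 4 derivadas. Tomando d/dt de x(t), encontramos v(t) = 8·sin(4·t). Derivando la velocidad, obtenemos la aceleración: a(t) = 32·cos(4·t). La derivada de la aceleración da la sacudida: j(t) = -128·sin(4·t). La derivada de la sacudida da el snap: s(t) = -512·cos(4·t). De la ecuación del snap s(t) = -512·cos(4·t), sustituimos t = -pi/8 para obtener s = 0.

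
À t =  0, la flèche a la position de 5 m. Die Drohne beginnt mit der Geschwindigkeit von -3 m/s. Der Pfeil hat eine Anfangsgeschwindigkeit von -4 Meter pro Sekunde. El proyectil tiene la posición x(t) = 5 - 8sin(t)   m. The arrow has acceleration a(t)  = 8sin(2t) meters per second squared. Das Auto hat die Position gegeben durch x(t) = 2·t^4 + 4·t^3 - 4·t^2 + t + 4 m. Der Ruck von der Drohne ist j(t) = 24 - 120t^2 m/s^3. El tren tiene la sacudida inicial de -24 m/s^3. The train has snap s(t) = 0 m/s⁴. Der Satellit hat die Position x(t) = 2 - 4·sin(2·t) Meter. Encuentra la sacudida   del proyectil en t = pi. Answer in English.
To solve this, we need to take 3 derivatives of our position equation x(t) = 5 - 8·sin(t). Differentiating position, we get velocity: v(t) = -8·cos(t). Taking d/dt of v(t), we find a(t) = 8·sin(t). Differentiating acceleration, we get jerk: j(t) = 8·cos(t). From the given jerk equation j(t) = 8·cos(t), we substitute t = pi to get j = -8.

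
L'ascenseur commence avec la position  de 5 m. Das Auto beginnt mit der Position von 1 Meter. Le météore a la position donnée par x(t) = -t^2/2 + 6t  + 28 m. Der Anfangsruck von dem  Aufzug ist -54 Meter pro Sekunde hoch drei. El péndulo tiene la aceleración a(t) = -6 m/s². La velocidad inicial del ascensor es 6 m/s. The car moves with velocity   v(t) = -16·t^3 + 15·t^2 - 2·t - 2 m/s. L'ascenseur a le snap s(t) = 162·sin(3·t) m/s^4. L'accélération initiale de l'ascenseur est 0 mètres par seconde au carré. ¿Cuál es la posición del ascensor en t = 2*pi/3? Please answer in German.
Wir müssen die Stammfunktion unserer Gleichung für den Snap s(t) = 162·sin(3·t) 4-mal finden. Mit ∫s(t)dt und Anwendung von j(0) = -54, finden wir j(t) = -54·cos(3·t). Durch Integration von dem Ruck und Verwendung der Anfangsbedingung a(0) = 0, erhalten wir a(t) = -18·sin(3·t). Mit ∫a(t)dt und Anwendung von v(0) = 6, finden wir v(t) = 6·cos(3·t). Das Integral von der Geschwindigkeit ist die Position. Mit x(0) = 5 erhalten wir x(t) = 2·sin(3·t) + 5. Wir haben die Position x(t) = 2·sin(3·t) + 5. Durch Einsetzen von t = 2*pi/3: x(2*pi/3) = 5.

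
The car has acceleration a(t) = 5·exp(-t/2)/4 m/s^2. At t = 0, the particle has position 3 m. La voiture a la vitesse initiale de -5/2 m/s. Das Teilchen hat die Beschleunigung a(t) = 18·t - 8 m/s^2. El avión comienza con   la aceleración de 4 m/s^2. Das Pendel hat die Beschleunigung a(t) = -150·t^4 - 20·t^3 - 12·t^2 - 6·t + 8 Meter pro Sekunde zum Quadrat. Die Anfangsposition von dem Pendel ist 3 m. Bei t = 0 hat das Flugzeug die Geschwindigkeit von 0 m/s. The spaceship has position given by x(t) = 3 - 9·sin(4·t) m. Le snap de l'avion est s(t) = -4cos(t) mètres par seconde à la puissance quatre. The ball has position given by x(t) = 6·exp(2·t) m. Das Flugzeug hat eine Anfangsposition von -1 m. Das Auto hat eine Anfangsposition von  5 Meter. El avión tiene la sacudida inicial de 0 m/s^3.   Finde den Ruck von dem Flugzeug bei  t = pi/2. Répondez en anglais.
We must find the integral of our snap equation s(t) = -4·cos(t) 1 time. The antiderivative of snap is jerk. Using j(0) = 0, we get j(t) = -4·sin(t). We have jerk j(t) = -4·sin(t). Substituting t = pi/2: j(pi/2) = -4.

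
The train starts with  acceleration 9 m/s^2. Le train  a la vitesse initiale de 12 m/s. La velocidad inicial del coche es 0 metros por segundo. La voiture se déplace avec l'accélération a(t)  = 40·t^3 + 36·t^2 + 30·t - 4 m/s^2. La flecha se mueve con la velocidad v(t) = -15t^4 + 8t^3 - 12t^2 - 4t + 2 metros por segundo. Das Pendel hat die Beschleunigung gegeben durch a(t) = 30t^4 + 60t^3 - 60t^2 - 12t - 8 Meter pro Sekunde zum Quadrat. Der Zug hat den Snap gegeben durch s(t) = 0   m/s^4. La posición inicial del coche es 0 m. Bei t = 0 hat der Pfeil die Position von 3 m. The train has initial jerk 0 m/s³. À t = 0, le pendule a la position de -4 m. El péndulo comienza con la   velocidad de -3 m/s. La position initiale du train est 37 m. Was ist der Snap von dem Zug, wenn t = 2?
Aus der Gleichung für den Snap s(t) = 0, setzen wir t = 2 ein und erhalten s = 0.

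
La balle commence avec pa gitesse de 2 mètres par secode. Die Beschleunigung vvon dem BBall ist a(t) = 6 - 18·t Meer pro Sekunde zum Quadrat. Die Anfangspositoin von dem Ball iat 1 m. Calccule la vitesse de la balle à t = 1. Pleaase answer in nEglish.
To solve this, we need to take 1 antiderivative of our acceleration equation a(t) = 6 - 18·t. The antiderivative of acceleration, with v(0) = 2, gives velocity: v(t) = -9·t^2 + 6·t + 2. We have velocity v(t) = -9·t^2 + 6·t + 2. Substituting t = 1: v(1) = -1.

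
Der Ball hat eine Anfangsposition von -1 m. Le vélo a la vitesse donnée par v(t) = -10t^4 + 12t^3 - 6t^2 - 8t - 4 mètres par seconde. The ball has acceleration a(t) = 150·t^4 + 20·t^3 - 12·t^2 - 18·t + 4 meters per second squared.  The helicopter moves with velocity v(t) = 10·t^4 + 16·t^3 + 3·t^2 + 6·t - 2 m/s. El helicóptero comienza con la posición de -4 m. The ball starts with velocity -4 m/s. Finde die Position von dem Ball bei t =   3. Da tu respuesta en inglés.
To find the answer, we compute 2 integrals of a(t) = 150·t^4 + 20·t^3 - 12·t^2 - 18·t + 4. Finding the antiderivative of a(t) and using v(0) = -4: v(t) = 30·t^5 + 5·t^4 - 4·t^3 - 9·t^2 + 4·t - 4. The antiderivative of velocity, with x(0) = -1, gives position: x(t) = 5·t^6 + t^5 - t^4 - 3·t^3 + 2·t^2 - 4·t - 1. We have position x(t) = 5·t^6 + t^5 - t^4 - 3·t^3 + 2·t^2 - 4·t - 1. Substituting t = 3: x(3) = 3731.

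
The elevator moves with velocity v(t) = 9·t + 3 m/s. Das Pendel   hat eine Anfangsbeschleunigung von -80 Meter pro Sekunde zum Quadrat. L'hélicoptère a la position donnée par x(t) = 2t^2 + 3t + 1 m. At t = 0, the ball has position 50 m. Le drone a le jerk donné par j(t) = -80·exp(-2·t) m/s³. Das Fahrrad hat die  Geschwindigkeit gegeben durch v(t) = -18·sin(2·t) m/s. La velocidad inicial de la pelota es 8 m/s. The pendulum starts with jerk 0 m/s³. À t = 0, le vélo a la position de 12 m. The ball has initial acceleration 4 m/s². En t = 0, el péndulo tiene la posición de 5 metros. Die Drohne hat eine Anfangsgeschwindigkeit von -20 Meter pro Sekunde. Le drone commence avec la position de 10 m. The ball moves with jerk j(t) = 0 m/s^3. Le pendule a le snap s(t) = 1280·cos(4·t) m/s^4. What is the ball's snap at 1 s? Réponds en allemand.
Um dies zu lösen, müssen wir 1 Ableitung unserer Gleichung für den Ruck j(t) = 0 nehmen. Mit d/dt von j(t) finden wir s(t) = 0. Aus der Gleichung für den Snap s(t) = 0, setzen wir t = 1 ein und erhalten s = 0.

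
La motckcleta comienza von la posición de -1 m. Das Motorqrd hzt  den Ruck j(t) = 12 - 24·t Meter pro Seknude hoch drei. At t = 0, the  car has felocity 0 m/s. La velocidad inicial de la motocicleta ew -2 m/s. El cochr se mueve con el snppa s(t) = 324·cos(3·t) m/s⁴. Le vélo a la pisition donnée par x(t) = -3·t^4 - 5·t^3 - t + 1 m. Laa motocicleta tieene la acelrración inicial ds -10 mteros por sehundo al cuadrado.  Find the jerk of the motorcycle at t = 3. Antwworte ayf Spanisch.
De la ecuación de la sacudida j(t) = 12 - 24·t, sustituimos t = 3 para obtener j = -60.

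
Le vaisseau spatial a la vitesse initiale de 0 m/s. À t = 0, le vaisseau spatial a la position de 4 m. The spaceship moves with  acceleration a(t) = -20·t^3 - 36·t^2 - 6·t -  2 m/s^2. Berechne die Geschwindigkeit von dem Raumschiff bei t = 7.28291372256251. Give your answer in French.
Nous devons trouver l'intégrale de notre équation de l'accélération a(t) = -20·t^3 - 36·t^2 - 6·t - 2 1 fois. La primitive de l'accélération est la vitesse. En utilisant v(0) = 0, nous obtenons v(t) = t·(-5·t^3 - 12·t^2 - 3·t - 2). En utilisant v(t) = t·(-5·t^3 - 12·t^2 - 3·t - 2) et en substituant t = 7.28291372256251, nous trouvons v = -18875.8394386660.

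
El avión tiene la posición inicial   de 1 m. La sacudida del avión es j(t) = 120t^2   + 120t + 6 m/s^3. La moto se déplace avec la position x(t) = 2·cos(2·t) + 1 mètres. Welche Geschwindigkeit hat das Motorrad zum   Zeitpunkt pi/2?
Ausgehend von der Position x(t) = 2·cos(2·t) + 1, nehmen wir 1 Ableitung. Die Ableitung von der Position ergibt die Geschwindigkeit: v(t) = -4·sin(2·t). Mit v(t) = -4·sin(2·t) und Einsetzen von t = pi/2, finden wir v = 0.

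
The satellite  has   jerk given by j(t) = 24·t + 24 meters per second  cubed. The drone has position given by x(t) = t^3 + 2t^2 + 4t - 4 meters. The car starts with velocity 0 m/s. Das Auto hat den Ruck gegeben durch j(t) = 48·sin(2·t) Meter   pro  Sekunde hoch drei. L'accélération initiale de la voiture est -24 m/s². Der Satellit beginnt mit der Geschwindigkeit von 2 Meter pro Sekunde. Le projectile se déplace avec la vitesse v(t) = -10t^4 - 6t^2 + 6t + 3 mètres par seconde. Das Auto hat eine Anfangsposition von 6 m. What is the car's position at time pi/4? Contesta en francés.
Nous devons intégrer notre équation du jerk j(t) = 48·sin(2·t) 3 fois. La primitive du jerk, avec a(0) = -24, donne l'accélération: a(t) = -24·cos(2·t). La primitive de l'accélération est la vitesse. En utilisant v(0) = 0, nous obtenons v(t) = -12·sin(2·t). La primitive de la vitesse est la position. En utilisant x(0) = 6, nous obtenons x(t) = 6·cos(2·t). Nous avons la position x(t) = 6·cos(2·t). En substituant t = pi/4: x(pi/4) = 0.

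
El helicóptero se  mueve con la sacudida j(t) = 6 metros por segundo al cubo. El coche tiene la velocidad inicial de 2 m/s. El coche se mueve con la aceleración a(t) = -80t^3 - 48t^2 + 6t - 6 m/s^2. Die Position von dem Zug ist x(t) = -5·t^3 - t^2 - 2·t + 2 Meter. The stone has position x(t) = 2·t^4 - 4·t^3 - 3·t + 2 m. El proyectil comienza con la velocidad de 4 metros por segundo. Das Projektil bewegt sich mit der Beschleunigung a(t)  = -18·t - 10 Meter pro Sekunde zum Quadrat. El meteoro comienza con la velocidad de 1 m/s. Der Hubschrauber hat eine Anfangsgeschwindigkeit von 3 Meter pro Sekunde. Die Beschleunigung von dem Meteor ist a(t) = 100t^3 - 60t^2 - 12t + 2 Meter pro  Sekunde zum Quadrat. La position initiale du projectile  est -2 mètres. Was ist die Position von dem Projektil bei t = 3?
Ausgehend von der Beschleunigung a(t) = -18·t - 10, nehmen wir 2 Stammfunktionen. Die Stammfunktion von der Beschleunigung ist die Geschwindigkeit. Mit v(0) = 4 erhalten wir v(t) = -9·t^2 - 10·t + 4. Die Stammfunktion von der Geschwindigkeit ist die Position. Mit x(0) = -2 erhalten wir x(t) = -3·t^3 - 5·t^2 + 4·t - 2. Mit x(t) = -3·t^3 - 5·t^2 + 4·t - 2 und Einsetzen von t = 3, finden wir x = -116.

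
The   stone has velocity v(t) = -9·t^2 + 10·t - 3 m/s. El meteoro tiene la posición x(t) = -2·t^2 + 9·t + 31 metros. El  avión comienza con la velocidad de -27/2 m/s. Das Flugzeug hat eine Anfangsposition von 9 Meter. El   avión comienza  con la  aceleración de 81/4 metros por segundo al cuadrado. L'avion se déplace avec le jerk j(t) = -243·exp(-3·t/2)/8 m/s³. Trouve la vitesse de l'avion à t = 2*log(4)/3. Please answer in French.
Nous devons intégrer notre équation du jerk j(t) = -243·exp(-3·t/2)/8 2 fois. En intégrant le jerk et en utilisant la condition initiale a(0) = 81/4, nous obtenons a(t) = 81·exp(-3·t/2)/4. La primitive de l'accélération, avec v(0) = -27/2, donne la vitesse: v(t) = -27·exp(-3·t/2)/2. Nous avons la vitesse v(t) = -27·exp(-3·t/2)/2. En substituant t = 2*log(4)/3: v(2*log(4)/3) = -27/8.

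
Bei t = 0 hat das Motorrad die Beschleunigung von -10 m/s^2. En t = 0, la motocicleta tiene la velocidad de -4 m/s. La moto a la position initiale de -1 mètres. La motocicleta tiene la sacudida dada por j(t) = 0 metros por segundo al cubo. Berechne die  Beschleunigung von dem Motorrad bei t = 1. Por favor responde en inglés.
Starting from jerk j(t) = 0, we take 1 antiderivative. The integral of jerk is acceleration. Using a(0) = -10, we get a(t) = -10. We have acceleration a(t) = -10. Substituting t = 1: a(1) = -10.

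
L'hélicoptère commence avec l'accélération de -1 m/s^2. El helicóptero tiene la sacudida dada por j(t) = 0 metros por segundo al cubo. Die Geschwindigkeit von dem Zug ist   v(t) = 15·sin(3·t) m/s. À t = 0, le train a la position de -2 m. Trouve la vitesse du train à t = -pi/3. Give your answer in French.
En utilisant v(t) = 15·sin(3·t) et en substituant t = -pi/3, nous trouvons v = 0.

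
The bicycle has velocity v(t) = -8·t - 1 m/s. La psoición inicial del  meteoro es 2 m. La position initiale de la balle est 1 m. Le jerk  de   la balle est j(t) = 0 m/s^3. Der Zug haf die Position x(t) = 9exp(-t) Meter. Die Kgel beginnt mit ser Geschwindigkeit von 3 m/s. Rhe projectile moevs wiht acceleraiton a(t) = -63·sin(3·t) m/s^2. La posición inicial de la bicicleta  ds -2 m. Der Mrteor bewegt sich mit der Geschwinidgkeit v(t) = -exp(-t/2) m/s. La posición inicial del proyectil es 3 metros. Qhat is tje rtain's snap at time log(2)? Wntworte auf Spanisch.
Debemos derivar nuestra ecuación de la posición x(t) = 9·exp(-t) 4 veces. Tomando d/dt de x(t), encontramos v(t) = -9·exp(-t). La derivada de la velocidad da la aceleración: a(t) = 9·exp(-t). La derivada de la aceleración da la sacudida: j(t) = -9·exp(-t). Tomando d/dt de j(t), encontramos s(t) = 9·exp(-t). Tenemos el snap s(t) = 9·exp(-t). Sustituyendo t = log(2): s(log(2)) = 9/2.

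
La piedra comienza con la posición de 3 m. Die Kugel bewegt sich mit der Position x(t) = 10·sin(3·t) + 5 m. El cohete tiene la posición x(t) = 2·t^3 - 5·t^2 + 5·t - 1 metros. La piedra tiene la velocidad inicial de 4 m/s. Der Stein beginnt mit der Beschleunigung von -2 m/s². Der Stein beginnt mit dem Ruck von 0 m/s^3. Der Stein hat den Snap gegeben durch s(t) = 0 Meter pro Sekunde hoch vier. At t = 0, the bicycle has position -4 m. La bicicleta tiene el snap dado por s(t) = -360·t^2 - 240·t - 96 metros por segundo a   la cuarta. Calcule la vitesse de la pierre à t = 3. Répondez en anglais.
To find the answer, we compute 3 integrals of s(t) = 0. Taking ∫s(t)dt and applying j(0) = 0, we find j(t) = 0. The integral of jerk is acceleration. Using a(0) = -2, we get a(t) = -2. The antiderivative of acceleration is velocity. Using v(0) = 4, we get v(t) = 4 - 2·t. From the given velocity equation v(t) = 4 - 2·t, we substitute t = 3 to get v = -2.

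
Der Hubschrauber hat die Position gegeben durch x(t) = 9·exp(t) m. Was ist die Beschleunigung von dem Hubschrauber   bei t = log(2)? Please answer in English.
To solve this, we need to take 2 derivatives of our position equation x(t) = 9·exp(t). The derivative of position gives velocity: v(t) = 9·exp(t). The derivative of velocity gives acceleration: a(t) = 9·exp(t). From the given acceleration equation a(t) = 9·exp(t), we substitute t = log(2) to get a = 18.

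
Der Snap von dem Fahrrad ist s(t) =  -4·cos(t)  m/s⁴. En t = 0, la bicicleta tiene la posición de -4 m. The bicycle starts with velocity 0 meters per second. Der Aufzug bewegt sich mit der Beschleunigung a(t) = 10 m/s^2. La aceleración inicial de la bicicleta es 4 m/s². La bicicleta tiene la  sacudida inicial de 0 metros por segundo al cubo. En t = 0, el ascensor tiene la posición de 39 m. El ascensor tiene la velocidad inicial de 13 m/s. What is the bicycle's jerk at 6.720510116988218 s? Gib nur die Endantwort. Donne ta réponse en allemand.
Bei t = 6.720510116988218, j = -1.69407024412222.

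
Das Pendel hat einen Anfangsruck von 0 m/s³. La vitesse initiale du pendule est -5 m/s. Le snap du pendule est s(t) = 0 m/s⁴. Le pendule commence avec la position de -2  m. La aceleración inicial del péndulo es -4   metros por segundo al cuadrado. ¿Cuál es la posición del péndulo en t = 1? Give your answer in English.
Starting from snap s(t) = 0, we take 4 integrals. The integral of snap is jerk. Using j(0) = 0, we get j(t) = 0. Integrating jerk and using the initial condition a(0) = -4, we get a(t) = -4. Integrating acceleration and using the initial condition v(0) = -5, we get v(t) = -4·t - 5. The antiderivative of velocity is position. Using x(0) = -2, we get x(t) = -2·t^2 - 5·t - 2. From the given position equation x(t) = -2·t^2 - 5·t - 2, we substitute t = 1 to get x = -9.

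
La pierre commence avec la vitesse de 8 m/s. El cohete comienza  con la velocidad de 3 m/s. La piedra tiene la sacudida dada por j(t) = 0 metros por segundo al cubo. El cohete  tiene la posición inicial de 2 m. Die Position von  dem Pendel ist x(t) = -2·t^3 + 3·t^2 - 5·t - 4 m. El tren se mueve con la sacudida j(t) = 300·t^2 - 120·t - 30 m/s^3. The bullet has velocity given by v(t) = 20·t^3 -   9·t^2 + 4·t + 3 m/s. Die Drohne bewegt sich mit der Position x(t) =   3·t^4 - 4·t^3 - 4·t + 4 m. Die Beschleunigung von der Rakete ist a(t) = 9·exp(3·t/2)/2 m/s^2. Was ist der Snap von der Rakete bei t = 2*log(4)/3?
Um dies zu lösen, müssen wir 2 Ableitungen unserer Gleichung für die Beschleunigung a(t) = 9·exp(3·t/2)/2 nehmen. Mit d/dt von a(t) finden wir j(t) = 27·exp(3·t/2)/4. Durch Ableiten von dem Ruck erhalten wir den Snap: s(t) = 81·exp(3·t/2)/8. Aus der Gleichung für den Snap s(t) = 81·exp(3·t/2)/8, setzen wir t = 2*log(4)/3 ein und erhalten s = 81/2.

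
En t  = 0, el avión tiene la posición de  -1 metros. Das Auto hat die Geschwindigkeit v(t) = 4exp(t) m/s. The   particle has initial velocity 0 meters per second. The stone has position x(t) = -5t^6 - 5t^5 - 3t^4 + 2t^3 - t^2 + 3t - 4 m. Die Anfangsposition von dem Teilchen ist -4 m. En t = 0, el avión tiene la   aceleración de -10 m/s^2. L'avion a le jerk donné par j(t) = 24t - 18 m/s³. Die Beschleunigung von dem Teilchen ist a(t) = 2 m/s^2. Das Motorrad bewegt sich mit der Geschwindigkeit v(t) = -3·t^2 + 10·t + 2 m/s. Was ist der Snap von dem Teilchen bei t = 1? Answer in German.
Um dies zu lösen, müssen wir 2 Ableitungen unserer Gleichung für die Beschleunigung a(t) = 2 nehmen. Durch Ableiten von der Beschleunigung erhalten wir den Ruck: j(t) = 0. Durch Ableiten von dem Ruck erhalten wir den Snap: s(t) = 0. Mit s(t) = 0 und Einsetzen von t = 1, finden wir s = 0.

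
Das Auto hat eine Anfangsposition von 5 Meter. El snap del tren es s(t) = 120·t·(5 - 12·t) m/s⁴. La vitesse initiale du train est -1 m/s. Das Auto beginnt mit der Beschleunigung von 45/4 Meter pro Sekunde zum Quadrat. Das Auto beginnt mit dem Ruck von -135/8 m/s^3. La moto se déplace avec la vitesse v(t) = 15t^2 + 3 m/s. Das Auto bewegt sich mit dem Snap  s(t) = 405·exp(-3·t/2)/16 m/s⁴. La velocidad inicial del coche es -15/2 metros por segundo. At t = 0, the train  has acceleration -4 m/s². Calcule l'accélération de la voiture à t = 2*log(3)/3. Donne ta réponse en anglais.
We need to integrate our snap equation s(t) = 405·exp(-3·t/2)/16 2 times. Finding the antiderivative of s(t) and using j(0) = -135/8: j(t) = -135·exp(-3·t/2)/8. The integral of jerk, with a(0) = 45/4, gives acceleration: a(t) = 45·exp(-3·t/2)/4. From the given acceleration equation a(t) = 45·exp(-3·t/2)/4, we substitute t = 2*log(3)/3 to get a = 15/4.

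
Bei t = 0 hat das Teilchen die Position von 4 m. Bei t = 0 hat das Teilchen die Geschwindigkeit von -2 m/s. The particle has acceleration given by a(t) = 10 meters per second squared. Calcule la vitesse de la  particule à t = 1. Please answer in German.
Um dies zu lösen, müssen wir 1 Stammfunktion unserer Gleichung für die Beschleunigung a(t) = 10 finden. Mit ∫a(t)dt und Anwendung von v(0) = -2, finden wir v(t) = 10·t - 2. Wir haben die Geschwindigkeit v(t) = 10·t - 2. Durch Einsetzen von t = 1: v(1) = 8.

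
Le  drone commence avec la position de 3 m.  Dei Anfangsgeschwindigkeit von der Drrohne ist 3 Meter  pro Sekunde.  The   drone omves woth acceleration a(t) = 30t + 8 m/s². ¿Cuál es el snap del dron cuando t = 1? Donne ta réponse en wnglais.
To solve this, we need to take 2 derivatives of our acceleration equation a(t) = 30·t + 8. Taking d/dt of a(t), we find j(t) = 30. Taking d/dt of j(t), we find s(t) = 0. We have snap s(t) = 0. Substituting t = 1: s(1) = 0.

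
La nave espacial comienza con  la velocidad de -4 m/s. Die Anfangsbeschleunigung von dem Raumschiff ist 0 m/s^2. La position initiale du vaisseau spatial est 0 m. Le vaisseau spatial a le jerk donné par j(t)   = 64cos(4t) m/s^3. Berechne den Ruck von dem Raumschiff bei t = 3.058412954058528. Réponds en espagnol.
Usando j(t) = 64·cos(4·t) y sustituyendo t = 3.058412954058528, encontramos j = 60.4901017939244.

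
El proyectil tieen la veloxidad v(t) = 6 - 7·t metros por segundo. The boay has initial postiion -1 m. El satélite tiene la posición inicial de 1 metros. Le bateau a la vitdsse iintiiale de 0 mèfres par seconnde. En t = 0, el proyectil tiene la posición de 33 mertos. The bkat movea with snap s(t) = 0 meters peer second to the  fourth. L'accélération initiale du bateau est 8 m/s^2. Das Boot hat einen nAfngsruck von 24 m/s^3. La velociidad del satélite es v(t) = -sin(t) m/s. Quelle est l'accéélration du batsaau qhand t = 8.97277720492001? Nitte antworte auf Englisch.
To solve this, we need to take 2 antiderivatives of our snap equation s(t) = 0. The integral of snap is jerk. Using j(0) = 24, we get j(t) = 24. The integral of jerk, with a(0) = 8, gives acceleration: a(t) = 24·t + 8. From the given acceleration equation a(t) = 24·t + 8, we substitute t = 8.97277720492001 to get a = 223.346652918080.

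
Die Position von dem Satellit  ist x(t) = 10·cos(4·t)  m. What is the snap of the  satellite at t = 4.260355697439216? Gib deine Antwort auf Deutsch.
Ausgehend von der Position x(t) = 10·cos(4·t), nehmen wir 4 Ableitungen. Durch Ableiten von der Position erhalten wir die Geschwindigkeit: v(t) = -40·sin(4·t). Durch Ableiten von der Geschwindigkeit erhalten wir die Beschleunigung: a(t) = -160·cos(4·t). Durch Ableiten von der Beschleunigung erhalten wir den Ruck: j(t) = 640·sin(4·t). Durch Ableiten von dem Ruck erhalten wir den Snap: s(t) = 2560·cos(4·t). Wir haben den Snap s(t) = 2560·cos(4·t). Durch Einsetzen von t = 4.260355697439216: s(4.260355697439216) = -601.894205617313.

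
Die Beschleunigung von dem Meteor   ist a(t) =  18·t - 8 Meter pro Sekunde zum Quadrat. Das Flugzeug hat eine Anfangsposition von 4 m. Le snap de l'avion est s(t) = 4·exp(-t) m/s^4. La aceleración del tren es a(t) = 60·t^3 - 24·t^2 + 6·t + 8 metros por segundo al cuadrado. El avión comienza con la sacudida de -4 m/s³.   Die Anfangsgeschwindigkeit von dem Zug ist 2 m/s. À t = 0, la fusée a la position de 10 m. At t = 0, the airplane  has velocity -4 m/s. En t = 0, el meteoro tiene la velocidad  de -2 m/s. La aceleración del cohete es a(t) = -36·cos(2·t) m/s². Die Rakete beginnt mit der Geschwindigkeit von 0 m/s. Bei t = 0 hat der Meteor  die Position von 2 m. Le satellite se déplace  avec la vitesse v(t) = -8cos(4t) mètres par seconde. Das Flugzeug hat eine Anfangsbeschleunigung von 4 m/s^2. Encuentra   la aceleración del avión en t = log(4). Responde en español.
Partiendo del snap s(t) = 4·exp(-t), tomamos 2 antiderivadas. Integrando el snap y usando la condición inicial j(0) = -4, obtenemos j(t) = -4·exp(-t). Integrando la sacudida y usando la condición inicial a(0) = 4, obtenemos a(t) = 4·exp(-t). Tenemos la aceleración a(t) = 4·exp(-t). Sustituyendo t = log(4): a(log(4)) = 1.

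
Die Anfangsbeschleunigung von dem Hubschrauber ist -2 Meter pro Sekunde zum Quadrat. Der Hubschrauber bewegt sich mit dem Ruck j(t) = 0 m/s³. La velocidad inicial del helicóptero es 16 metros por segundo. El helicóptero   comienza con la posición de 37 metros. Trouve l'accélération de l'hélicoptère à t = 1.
Nous devons trouver la primitive de notre équation du jerk j(t) = 0 1 fois. En prenant ∫j(t)dt et en appliquant a(0) = -2, nous trouvons a(t) = -2. De l'équation de l'accélération a(t) = -2, nous substituons t = 1 pour obtenir a = -2.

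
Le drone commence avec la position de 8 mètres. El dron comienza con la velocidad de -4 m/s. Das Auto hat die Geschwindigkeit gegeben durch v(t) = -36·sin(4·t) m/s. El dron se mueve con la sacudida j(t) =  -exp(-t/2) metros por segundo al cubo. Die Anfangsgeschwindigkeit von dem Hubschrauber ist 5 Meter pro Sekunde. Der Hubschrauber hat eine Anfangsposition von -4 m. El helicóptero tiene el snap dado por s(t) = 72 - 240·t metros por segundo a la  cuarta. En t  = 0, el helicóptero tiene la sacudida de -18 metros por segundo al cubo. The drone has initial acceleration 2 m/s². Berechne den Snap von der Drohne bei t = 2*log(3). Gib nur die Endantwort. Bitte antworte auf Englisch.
At t = 2*log(3), s = 1/6.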